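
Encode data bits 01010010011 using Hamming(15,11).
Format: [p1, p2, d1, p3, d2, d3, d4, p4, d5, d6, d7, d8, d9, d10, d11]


Parity bits: p1=0, p2=0, p3=0, p4=1

000010110010011


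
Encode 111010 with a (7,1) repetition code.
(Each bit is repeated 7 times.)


Each bit -> 7 copies

111111111111111111111000000011111110000000


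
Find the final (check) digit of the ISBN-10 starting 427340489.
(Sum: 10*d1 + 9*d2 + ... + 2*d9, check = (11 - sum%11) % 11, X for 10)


Weighted sum: 217
217 mod 11 = 8

Check digit: 3


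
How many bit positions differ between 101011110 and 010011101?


XOR: 111000011
Count of 1s: 5

5


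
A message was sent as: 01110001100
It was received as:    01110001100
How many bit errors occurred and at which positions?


XOR: 00000000000

0 errors (received matches sent)


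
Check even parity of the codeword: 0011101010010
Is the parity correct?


Number of 1s: 6

Yes, parity is correct (6 ones)


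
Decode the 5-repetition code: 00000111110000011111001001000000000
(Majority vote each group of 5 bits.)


Groups: 00000, 11111, 00000, 11111, 00100, 10000, 00000
Majority votes: 0101000

0101000


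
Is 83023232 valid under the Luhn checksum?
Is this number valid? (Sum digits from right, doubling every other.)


Luhn sum = 28
28 mod 10 = 8

Invalid (Luhn sum mod 10 = 8)


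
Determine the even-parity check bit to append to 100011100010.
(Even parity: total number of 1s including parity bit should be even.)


Number of 1s in data: 5
Parity bit: 1

1


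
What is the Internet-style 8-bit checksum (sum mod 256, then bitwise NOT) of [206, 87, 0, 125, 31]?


Sum = 449 mod 256 = 193
Complement = 62

62


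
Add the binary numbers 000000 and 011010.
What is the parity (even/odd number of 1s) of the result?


000000 = 0
011010 = 26
Sum = 26 = 11010
1s count = 3

odd parity (3 ones in 11010)


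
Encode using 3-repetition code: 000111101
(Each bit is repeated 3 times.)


Each bit -> 3 copies

000000000111111111111000111


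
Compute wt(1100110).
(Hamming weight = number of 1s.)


Counting 1s in 1100110

4


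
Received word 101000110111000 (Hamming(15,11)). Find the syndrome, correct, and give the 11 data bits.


Syndrome = 0: no error detected

Data: 10010111000 (no errors)


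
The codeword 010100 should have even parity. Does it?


Number of 1s: 2

Yes, parity is correct (2 ones)


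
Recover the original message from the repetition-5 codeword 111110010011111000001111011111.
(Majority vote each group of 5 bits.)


Groups: 11111, 00100, 11111, 00000, 11110, 11111
Majority votes: 101011

101011


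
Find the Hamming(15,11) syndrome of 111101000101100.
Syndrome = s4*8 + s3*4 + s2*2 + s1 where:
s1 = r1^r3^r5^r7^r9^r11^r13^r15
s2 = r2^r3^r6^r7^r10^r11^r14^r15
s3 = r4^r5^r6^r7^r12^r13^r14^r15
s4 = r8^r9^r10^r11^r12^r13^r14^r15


s1=1, s2=0, s3=0, s4=1

Syndrome = 9 (error at position 9)


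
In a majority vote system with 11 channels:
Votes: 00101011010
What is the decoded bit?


Ones: 5 out of 11
Threshold: 6

0 (5/11 voted 1)


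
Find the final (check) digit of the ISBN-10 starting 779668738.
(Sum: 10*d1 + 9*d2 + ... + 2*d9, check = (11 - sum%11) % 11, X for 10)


Weighted sum: 376
376 mod 11 = 2

Check digit: 9


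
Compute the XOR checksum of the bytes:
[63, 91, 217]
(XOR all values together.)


XOR chain: 63 ^ 91 ^ 217 = 189

189


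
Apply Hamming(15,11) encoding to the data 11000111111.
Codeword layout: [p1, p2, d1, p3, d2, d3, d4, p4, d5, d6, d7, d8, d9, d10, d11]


Parity bits: p1=1, p2=1, p3=1, p4=0

111110000111111


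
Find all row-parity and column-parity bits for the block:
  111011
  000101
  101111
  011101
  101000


Row parities: 10100
Column parities: 100100

Row P: 10100, Col P: 100100, Corner: 0


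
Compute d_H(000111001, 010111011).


XOR: 010000010
Count of 1s: 2

2


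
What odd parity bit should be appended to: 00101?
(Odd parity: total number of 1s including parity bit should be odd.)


Number of 1s in data: 2
Parity bit: 1

1


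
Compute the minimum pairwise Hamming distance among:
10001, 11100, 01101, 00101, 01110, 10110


Comparing all pairs, minimum distance: 1
Can detect 0 errors, correct 0 errors

1


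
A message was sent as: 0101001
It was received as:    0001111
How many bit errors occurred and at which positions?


XOR: 0100110

3 error(s) at position(s): 1, 4, 5


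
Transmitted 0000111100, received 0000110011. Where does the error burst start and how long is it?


XOR: 0000001111

Burst at position 6, length 4


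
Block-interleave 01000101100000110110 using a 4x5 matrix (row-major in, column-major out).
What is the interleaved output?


Matrix:
  01000
  10110
  00001
  10110
Read columns: 01011000010101010010

01011000010101010010


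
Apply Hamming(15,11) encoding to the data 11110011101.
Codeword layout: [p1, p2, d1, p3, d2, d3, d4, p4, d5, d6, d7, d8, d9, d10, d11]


Parity bits: p1=0, p2=1, p3=0, p4=0

011011100011101


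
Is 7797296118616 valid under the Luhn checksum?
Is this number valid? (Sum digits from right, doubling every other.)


Luhn sum = 67
67 mod 10 = 7

Invalid (Luhn sum mod 10 = 7)


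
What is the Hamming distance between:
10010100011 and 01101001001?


XOR: 11111101010
Count of 1s: 8

8


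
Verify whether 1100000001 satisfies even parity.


Number of 1s: 3

No, parity error (3 ones)


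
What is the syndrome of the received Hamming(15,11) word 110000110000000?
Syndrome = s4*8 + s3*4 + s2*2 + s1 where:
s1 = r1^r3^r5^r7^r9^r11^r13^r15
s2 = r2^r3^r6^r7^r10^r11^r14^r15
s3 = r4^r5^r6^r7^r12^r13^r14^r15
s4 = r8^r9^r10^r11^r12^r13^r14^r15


s1=0, s2=0, s3=1, s4=1

Syndrome = 12 (error at position 12)


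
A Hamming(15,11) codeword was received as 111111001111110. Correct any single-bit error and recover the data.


Syndrome = 0: no error detected

Data: 11101111110 (no errors)


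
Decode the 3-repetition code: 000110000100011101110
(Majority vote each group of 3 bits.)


Groups: 000, 110, 000, 100, 011, 101, 110
Majority votes: 0100111

0100111


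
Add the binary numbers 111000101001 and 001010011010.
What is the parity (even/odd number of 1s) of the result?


111000101001 = 3625
001010011010 = 666
Sum = 4291 = 1000011000011
1s count = 5

odd parity (5 ones in 1000011000011)


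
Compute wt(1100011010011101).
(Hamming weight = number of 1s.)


Counting 1s in 1100011010011101

9


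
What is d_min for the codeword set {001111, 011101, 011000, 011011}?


Comparing all pairs, minimum distance: 2
Can detect 1 errors, correct 0 errors

2


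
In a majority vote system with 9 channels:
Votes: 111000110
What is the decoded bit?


Ones: 5 out of 9
Threshold: 5

1 (5/9 voted 1)


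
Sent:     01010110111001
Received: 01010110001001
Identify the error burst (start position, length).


XOR: 00000000110000

Burst at position 8, length 2


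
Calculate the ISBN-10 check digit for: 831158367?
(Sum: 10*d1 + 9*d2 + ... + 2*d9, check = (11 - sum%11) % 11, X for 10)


Weighted sum: 236
236 mod 11 = 5

Check digit: 6


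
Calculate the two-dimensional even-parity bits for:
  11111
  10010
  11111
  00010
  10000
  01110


Row parities: 101111
Column parities: 01110

Row P: 101111, Col P: 01110, Corner: 1


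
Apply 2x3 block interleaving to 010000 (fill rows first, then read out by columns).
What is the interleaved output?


Matrix:
  010
  000
Read columns: 001000

001000


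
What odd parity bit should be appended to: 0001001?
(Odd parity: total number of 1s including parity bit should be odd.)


Number of 1s in data: 2
Parity bit: 1

1


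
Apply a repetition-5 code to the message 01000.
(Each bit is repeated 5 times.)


Each bit -> 5 copies

0000011111000000000000000


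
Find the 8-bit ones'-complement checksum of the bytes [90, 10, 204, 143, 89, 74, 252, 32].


Sum = 894 mod 256 = 126
Complement = 129

129


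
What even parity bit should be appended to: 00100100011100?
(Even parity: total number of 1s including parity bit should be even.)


Number of 1s in data: 5
Parity bit: 1

1


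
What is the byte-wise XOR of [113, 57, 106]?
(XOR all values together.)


XOR chain: 113 ^ 57 ^ 106 = 34

34


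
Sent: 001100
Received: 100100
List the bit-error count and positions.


XOR: 101000

2 error(s) at position(s): 0, 2


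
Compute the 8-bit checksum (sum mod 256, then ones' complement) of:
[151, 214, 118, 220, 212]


Sum = 915 mod 256 = 147
Complement = 108

108


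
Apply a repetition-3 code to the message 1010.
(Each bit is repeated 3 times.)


Each bit -> 3 copies

111000111000


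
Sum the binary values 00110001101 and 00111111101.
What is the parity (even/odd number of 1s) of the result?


00110001101 = 397
00111111101 = 509
Sum = 906 = 1110001010
1s count = 5

odd parity (5 ones in 1110001010)


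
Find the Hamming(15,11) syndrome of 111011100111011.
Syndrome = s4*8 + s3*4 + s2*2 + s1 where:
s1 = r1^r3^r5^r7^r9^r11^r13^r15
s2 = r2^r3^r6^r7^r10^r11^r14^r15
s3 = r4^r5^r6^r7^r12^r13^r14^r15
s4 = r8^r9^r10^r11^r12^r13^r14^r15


s1=0, s2=0, s3=0, s4=1

Syndrome = 8 (error at position 8)


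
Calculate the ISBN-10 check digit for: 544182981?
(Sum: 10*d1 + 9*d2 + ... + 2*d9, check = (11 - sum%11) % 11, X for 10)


Weighted sum: 245
245 mod 11 = 3

Check digit: 8


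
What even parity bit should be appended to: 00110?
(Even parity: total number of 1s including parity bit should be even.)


Number of 1s in data: 2
Parity bit: 0

0


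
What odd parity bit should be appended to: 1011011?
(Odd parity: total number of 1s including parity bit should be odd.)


Number of 1s in data: 5
Parity bit: 0

0


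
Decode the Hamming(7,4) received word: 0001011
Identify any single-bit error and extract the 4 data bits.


Syndrome = 5: error at position 5

Data: 0111 (corrected bit 5)


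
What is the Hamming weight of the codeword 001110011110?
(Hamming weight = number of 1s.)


Counting 1s in 001110011110

7


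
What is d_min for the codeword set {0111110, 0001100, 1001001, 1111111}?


Comparing all pairs, minimum distance: 2
Can detect 1 errors, correct 0 errors

2


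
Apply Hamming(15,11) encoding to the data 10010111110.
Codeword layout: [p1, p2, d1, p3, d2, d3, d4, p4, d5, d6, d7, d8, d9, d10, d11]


Parity bits: p1=0, p2=1, p3=0, p4=1

011000110111110


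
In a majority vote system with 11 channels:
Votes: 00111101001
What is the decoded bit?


Ones: 6 out of 11
Threshold: 6

1 (6/11 voted 1)


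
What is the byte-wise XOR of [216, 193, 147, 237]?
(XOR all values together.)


XOR chain: 216 ^ 193 ^ 147 ^ 237 = 103

103


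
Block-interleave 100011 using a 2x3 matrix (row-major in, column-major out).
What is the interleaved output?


Matrix:
  100
  011
Read columns: 100101

100101


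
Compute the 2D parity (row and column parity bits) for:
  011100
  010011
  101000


Row parities: 110
Column parities: 100111

Row P: 110, Col P: 100111, Corner: 0


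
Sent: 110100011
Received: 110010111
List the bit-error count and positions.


XOR: 000110100

3 error(s) at position(s): 3, 4, 6


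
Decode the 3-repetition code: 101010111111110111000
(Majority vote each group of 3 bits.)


Groups: 101, 010, 111, 111, 110, 111, 000
Majority votes: 1011110

1011110


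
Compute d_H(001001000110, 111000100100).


XOR: 110001100010
Count of 1s: 5

5


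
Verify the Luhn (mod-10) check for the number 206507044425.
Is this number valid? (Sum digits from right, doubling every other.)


Luhn sum = 44
44 mod 10 = 4

Invalid (Luhn sum mod 10 = 4)


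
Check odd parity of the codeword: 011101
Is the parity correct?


Number of 1s: 4

No, parity error (4 ones)


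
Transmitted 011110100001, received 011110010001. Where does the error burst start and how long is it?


XOR: 000000110000

Burst at position 6, length 2


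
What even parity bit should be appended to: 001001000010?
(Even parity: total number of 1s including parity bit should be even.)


Number of 1s in data: 3
Parity bit: 1

1


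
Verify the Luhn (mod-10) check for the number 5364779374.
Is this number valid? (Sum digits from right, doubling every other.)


Luhn sum = 44
44 mod 10 = 4

Invalid (Luhn sum mod 10 = 4)


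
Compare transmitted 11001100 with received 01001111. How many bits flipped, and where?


XOR: 10000011

3 error(s) at position(s): 0, 6, 7


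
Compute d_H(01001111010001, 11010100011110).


XOR: 10011011001111
Count of 1s: 9

9


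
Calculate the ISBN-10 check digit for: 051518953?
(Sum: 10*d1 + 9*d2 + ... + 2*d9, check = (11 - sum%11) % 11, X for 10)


Weighted sum: 191
191 mod 11 = 4

Check digit: 7


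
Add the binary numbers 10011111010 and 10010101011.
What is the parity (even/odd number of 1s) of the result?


10011111010 = 1274
10010101011 = 1195
Sum = 2469 = 100110100101
1s count = 6

even parity (6 ones in 100110100101)


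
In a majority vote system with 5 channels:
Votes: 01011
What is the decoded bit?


Ones: 3 out of 5
Threshold: 3

1 (3/5 voted 1)


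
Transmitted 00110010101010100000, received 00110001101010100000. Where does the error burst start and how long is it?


XOR: 00000011000000000000

Burst at position 6, length 2


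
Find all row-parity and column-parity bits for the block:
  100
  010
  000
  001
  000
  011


Row parities: 110100
Column parities: 100

Row P: 110100, Col P: 100, Corner: 1


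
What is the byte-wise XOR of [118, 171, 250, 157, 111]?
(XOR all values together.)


XOR chain: 118 ^ 171 ^ 250 ^ 157 ^ 111 = 213

213


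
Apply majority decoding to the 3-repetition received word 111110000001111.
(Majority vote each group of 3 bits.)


Groups: 111, 110, 000, 001, 111
Majority votes: 11001

11001


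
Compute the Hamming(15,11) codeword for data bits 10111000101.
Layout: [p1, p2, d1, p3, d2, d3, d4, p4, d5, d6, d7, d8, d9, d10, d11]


Parity bits: p1=1, p2=0, p3=0, p4=1

101001111000101


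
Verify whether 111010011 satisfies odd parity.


Number of 1s: 6

No, parity error (6 ones)


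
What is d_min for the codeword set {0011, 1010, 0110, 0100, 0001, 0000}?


Comparing all pairs, minimum distance: 1
Can detect 0 errors, correct 0 errors

1


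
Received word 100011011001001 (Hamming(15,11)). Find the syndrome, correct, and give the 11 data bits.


Syndrome = 0: no error detected

Data: 01101001001 (no errors)


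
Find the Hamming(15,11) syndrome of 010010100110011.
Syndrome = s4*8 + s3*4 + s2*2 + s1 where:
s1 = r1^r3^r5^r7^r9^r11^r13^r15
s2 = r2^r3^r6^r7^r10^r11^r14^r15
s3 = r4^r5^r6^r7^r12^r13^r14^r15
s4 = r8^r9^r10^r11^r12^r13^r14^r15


s1=0, s2=0, s3=0, s4=0

Syndrome = 0 (no error)


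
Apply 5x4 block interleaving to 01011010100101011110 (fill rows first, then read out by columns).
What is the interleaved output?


Matrix:
  0101
  1010
  1001
  0101
  1110
Read columns: 01101100110100110110

01101100110100110110


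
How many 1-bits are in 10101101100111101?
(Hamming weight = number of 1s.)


Counting 1s in 10101101100111101

11


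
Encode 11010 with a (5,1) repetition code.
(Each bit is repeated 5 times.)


Each bit -> 5 copies

1111111111000001111100000


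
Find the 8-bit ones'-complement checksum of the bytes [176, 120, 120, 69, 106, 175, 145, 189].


Sum = 1100 mod 256 = 76
Complement = 179

179


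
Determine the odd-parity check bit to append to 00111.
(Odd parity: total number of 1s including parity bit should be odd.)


Number of 1s in data: 3
Parity bit: 0

0


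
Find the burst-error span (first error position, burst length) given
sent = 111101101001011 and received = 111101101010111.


XOR: 000000000011100

Burst at position 10, length 3


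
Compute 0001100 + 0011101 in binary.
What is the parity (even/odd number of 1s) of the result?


0001100 = 12
0011101 = 29
Sum = 41 = 101001
1s count = 3

odd parity (3 ones in 101001)


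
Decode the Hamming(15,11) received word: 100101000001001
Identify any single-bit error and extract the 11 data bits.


Syndrome = 0: no error detected

Data: 00100001001 (no errors)


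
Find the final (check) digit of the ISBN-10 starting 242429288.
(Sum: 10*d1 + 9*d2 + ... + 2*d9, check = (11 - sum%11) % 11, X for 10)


Weighted sum: 205
205 mod 11 = 7

Check digit: 4


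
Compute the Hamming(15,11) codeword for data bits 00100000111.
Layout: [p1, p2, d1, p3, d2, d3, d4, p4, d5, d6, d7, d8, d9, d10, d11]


Parity bits: p1=0, p2=1, p3=0, p4=1

010001010000111


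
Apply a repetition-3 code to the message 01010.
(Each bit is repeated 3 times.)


Each bit -> 3 copies

000111000111000


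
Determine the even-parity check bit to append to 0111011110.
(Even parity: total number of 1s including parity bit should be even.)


Number of 1s in data: 7
Parity bit: 1

1


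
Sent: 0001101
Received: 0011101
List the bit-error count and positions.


XOR: 0010000

1 error(s) at position(s): 2


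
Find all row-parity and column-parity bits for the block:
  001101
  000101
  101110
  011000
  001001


Row parities: 10000
Column parities: 110111

Row P: 10000, Col P: 110111, Corner: 1


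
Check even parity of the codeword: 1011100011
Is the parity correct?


Number of 1s: 6

Yes, parity is correct (6 ones)


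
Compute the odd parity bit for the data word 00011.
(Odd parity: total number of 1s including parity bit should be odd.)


Number of 1s in data: 2
Parity bit: 1

1


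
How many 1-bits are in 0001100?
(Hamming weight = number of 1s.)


Counting 1s in 0001100

2


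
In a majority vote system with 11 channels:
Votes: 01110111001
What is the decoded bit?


Ones: 7 out of 11
Threshold: 6

1 (7/11 voted 1)


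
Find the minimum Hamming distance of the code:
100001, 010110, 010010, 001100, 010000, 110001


Comparing all pairs, minimum distance: 1
Can detect 0 errors, correct 0 errors

1


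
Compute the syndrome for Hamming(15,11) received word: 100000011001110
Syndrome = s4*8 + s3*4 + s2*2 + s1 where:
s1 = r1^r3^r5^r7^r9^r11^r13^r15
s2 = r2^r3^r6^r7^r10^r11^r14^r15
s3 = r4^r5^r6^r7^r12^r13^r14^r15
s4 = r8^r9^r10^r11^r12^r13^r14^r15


s1=1, s2=1, s3=1, s4=1

Syndrome = 15 (error at position 15)


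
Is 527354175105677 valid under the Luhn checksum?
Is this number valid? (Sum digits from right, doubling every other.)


Luhn sum = 67
67 mod 10 = 7

Invalid (Luhn sum mod 10 = 7)


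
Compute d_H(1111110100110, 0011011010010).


XOR: 1100101110100
Count of 1s: 7

7


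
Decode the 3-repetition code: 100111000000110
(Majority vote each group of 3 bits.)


Groups: 100, 111, 000, 000, 110
Majority votes: 01001

01001


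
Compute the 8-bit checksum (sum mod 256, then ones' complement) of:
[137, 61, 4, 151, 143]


Sum = 496 mod 256 = 240
Complement = 15

15


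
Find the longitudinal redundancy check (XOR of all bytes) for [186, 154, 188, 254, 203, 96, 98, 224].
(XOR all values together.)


XOR chain: 186 ^ 154 ^ 188 ^ 254 ^ 203 ^ 96 ^ 98 ^ 224 = 75

75


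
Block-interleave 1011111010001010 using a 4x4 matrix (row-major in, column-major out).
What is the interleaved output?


Matrix:
  1011
  1110
  1000
  1010
Read columns: 1111010011011000

1111010011011000


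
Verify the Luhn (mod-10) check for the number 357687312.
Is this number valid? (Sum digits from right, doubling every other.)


Luhn sum = 34
34 mod 10 = 4

Invalid (Luhn sum mod 10 = 4)


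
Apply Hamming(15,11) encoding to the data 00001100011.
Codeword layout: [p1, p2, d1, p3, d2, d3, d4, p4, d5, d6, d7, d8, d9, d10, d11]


Parity bits: p1=0, p2=1, p3=0, p4=0

010000001100011


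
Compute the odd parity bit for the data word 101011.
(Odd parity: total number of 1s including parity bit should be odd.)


Number of 1s in data: 4
Parity bit: 1

1


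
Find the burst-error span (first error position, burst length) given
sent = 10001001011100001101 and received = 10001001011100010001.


XOR: 00000000000000011100

Burst at position 15, length 3


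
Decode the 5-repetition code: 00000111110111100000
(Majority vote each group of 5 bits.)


Groups: 00000, 11111, 01111, 00000
Majority votes: 0110

0110


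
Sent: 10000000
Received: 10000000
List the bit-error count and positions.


XOR: 00000000

0 errors (received matches sent)


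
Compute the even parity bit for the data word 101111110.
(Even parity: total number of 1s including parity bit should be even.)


Number of 1s in data: 7
Parity bit: 1

1


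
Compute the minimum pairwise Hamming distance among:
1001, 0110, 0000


Comparing all pairs, minimum distance: 2
Can detect 1 errors, correct 0 errors

2


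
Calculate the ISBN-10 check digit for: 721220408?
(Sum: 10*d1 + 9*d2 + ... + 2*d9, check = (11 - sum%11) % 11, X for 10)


Weighted sum: 154
154 mod 11 = 0

Check digit: 0


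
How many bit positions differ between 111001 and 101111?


XOR: 010110
Count of 1s: 3

3


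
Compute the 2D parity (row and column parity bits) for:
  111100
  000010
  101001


Row parities: 011
Column parities: 010111

Row P: 011, Col P: 010111, Corner: 0


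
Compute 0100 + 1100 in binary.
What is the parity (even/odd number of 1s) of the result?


0100 = 4
1100 = 12
Sum = 16 = 10000
1s count = 1

odd parity (1 ones in 10000)


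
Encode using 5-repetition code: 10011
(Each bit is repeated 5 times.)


Each bit -> 5 copies

1111100000000001111111111


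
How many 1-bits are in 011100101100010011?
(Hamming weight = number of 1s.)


Counting 1s in 011100101100010011

9


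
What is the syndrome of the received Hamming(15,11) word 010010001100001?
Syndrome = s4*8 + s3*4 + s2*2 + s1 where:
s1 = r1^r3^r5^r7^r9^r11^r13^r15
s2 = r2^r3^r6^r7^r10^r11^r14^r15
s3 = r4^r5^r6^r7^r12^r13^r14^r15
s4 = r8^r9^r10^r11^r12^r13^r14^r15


s1=1, s2=1, s3=0, s4=1

Syndrome = 11 (error at position 11)


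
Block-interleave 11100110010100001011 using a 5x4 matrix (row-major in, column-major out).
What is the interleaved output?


Matrix:
  1110
  0110
  0101
  0000
  1011
Read columns: 10001111001100100101

10001111001100100101


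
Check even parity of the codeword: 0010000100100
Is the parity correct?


Number of 1s: 3

No, parity error (3 ones)


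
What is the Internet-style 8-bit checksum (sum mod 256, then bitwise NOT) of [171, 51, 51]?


Sum = 273 mod 256 = 17
Complement = 238

238


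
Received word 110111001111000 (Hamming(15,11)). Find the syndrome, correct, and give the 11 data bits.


Syndrome = 0: no error detected

Data: 01101111000 (no errors)


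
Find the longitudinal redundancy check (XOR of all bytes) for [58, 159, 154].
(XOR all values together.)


XOR chain: 58 ^ 159 ^ 154 = 63

63


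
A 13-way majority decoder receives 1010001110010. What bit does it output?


Ones: 6 out of 13
Threshold: 7

0 (6/13 voted 1)


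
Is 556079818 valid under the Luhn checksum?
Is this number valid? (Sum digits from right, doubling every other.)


Luhn sum = 46
46 mod 10 = 6

Invalid (Luhn sum mod 10 = 6)


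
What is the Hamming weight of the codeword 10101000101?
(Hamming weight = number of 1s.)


Counting 1s in 10101000101

5


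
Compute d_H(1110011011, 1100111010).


XOR: 0010100001
Count of 1s: 3

3


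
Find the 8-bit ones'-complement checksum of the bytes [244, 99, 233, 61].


Sum = 637 mod 256 = 125
Complement = 130

130


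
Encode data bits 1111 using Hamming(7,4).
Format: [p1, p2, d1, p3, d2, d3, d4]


Parity bits: p1=1, p2=1, p3=1

1111111


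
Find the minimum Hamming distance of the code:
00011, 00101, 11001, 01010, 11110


Comparing all pairs, minimum distance: 2
Can detect 1 errors, correct 0 errors

2


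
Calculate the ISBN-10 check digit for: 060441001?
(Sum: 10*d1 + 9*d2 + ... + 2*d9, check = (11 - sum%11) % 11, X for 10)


Weighted sum: 113
113 mod 11 = 3

Check digit: 8


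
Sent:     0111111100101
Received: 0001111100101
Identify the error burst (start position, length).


XOR: 0110000000000

Burst at position 1, length 2


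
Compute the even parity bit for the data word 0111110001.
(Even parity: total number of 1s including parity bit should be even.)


Number of 1s in data: 6
Parity bit: 0

0


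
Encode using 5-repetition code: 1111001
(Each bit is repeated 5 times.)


Each bit -> 5 copies

11111111111111111111000000000011111


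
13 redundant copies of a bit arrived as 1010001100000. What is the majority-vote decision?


Ones: 4 out of 13
Threshold: 7

0 (4/13 voted 1)


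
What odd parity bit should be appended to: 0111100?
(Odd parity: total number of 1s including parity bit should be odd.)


Number of 1s in data: 4
Parity bit: 1

1


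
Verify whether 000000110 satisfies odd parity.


Number of 1s: 2

No, parity error (2 ones)


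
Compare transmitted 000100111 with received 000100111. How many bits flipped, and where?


XOR: 000000000

0 errors (received matches sent)


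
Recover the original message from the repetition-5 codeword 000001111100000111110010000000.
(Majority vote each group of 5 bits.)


Groups: 00000, 11111, 00000, 11111, 00100, 00000
Majority votes: 010100

010100


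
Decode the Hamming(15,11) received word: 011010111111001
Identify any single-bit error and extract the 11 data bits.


Syndrome = 0: no error detected

Data: 11011111001 (no errors)


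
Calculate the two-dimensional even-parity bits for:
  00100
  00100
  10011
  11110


Row parities: 1110
Column parities: 01101

Row P: 1110, Col P: 01101, Corner: 1


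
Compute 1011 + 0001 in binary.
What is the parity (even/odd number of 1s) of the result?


1011 = 11
0001 = 1
Sum = 12 = 1100
1s count = 2

even parity (2 ones in 1100)


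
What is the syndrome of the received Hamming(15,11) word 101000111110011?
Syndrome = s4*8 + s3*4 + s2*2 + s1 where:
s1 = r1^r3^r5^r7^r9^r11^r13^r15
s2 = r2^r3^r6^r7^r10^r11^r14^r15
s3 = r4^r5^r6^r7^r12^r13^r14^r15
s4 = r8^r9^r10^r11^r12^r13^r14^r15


s1=0, s2=0, s3=1, s4=0

Syndrome = 4 (error at position 4)


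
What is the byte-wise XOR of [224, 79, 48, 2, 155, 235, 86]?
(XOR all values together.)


XOR chain: 224 ^ 79 ^ 48 ^ 2 ^ 155 ^ 235 ^ 86 = 187

187


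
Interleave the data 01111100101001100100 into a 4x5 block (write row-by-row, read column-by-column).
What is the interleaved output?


Matrix:
  01111
  10010
  10011
  00100
Read columns: 01101000100111101010

01101000100111101010


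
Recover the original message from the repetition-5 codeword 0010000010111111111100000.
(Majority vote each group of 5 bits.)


Groups: 00100, 00010, 11111, 11111, 00000
Majority votes: 00110

00110


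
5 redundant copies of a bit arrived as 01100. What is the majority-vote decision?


Ones: 2 out of 5
Threshold: 3

0 (2/5 voted 1)


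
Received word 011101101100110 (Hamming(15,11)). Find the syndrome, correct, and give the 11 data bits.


Syndrome = 4: error at position 4

Data: 10111100110 (corrected bit 4)


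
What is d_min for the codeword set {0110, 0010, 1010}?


Comparing all pairs, minimum distance: 1
Can detect 0 errors, correct 0 errors

1


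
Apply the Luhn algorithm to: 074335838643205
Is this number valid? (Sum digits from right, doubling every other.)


Luhn sum = 61
61 mod 10 = 1

Invalid (Luhn sum mod 10 = 1)


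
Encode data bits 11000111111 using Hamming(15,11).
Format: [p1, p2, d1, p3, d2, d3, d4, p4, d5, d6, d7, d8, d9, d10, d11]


Parity bits: p1=1, p2=1, p3=1, p4=0

111110000111111


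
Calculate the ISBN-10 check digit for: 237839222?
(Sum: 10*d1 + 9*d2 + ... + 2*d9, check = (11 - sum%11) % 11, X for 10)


Weighted sum: 240
240 mod 11 = 9

Check digit: 2


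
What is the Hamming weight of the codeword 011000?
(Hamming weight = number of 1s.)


Counting 1s in 011000

2


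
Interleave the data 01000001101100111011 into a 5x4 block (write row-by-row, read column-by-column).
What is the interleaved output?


Matrix:
  0100
  0001
  1011
  0011
  1011
Read columns: 00101100000011101111

00101100000011101111


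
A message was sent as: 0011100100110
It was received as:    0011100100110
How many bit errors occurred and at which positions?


XOR: 0000000000000

0 errors (received matches sent)


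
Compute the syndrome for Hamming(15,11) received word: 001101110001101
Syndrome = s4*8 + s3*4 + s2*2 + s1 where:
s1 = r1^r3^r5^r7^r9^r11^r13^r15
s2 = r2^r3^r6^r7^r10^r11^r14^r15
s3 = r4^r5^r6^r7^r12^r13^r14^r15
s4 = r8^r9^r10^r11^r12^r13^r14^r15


s1=0, s2=0, s3=0, s4=0

Syndrome = 0 (no error)


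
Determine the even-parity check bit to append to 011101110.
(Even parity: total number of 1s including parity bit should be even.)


Number of 1s in data: 6
Parity bit: 0

0


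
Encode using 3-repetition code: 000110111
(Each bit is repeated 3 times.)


Each bit -> 3 copies

000000000111111000111111111


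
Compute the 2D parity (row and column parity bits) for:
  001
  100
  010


Row parities: 111
Column parities: 111

Row P: 111, Col P: 111, Corner: 1


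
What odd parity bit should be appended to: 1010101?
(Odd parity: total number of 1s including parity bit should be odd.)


Number of 1s in data: 4
Parity bit: 1

1


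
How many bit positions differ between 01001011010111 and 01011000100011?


XOR: 00010011110100
Count of 1s: 6

6


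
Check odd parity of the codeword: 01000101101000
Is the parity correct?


Number of 1s: 5

Yes, parity is correct (5 ones)


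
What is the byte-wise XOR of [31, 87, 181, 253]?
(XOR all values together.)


XOR chain: 31 ^ 87 ^ 181 ^ 253 = 0

0


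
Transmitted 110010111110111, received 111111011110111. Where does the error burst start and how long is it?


XOR: 001101100000000

Burst at position 2, length 5


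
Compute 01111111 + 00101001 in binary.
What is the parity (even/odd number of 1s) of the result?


01111111 = 127
00101001 = 41
Sum = 168 = 10101000
1s count = 3

odd parity (3 ones in 10101000)


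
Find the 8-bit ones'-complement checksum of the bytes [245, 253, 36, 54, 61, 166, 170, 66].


Sum = 1051 mod 256 = 27
Complement = 228

228


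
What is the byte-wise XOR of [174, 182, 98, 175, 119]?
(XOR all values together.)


XOR chain: 174 ^ 182 ^ 98 ^ 175 ^ 119 = 162

162


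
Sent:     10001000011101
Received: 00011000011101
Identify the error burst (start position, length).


XOR: 10010000000000

Burst at position 0, length 4


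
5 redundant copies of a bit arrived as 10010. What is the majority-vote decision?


Ones: 2 out of 5
Threshold: 3

0 (2/5 voted 1)


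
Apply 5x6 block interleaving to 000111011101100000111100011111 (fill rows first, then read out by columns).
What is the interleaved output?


Matrix:
  000111
  011101
  100000
  111100
  011111
Read columns: 001100101101011110111000111001

001100101101011110111000111001


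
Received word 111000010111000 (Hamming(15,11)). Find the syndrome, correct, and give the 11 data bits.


Syndrome = 5: error at position 5

Data: 11000111000 (corrected bit 5)


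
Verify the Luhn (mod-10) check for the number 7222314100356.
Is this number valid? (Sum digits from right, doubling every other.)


Luhn sum = 38
38 mod 10 = 8

Invalid (Luhn sum mod 10 = 8)


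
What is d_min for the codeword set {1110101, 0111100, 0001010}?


Comparing all pairs, minimum distance: 3
Can detect 2 errors, correct 1 errors

3


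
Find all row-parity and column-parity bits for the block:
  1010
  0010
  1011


Row parities: 011
Column parities: 0011

Row P: 011, Col P: 0011, Corner: 0


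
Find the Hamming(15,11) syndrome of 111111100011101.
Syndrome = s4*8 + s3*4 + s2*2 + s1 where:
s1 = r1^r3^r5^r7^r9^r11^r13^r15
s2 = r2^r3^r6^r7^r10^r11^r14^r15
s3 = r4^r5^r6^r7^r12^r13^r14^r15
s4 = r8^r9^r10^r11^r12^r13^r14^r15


s1=1, s2=0, s3=1, s4=0

Syndrome = 5 (error at position 5)


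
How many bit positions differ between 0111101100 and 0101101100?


XOR: 0010000000
Count of 1s: 1

1


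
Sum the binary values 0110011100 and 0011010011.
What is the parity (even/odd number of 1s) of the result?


0110011100 = 412
0011010011 = 211
Sum = 623 = 1001101111
1s count = 7

odd parity (7 ones in 1001101111)


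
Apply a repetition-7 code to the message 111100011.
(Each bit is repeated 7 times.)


Each bit -> 7 copies

111111111111111111111111111100000000000000000000011111111111111


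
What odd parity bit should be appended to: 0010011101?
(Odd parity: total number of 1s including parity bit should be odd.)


Number of 1s in data: 5
Parity bit: 0

0


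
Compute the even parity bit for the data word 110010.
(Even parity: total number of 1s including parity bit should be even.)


Number of 1s in data: 3
Parity bit: 1

1


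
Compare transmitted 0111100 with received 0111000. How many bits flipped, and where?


XOR: 0000100

1 error(s) at position(s): 4


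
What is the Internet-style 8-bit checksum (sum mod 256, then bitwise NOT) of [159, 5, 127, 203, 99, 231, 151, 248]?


Sum = 1223 mod 256 = 199
Complement = 56

56


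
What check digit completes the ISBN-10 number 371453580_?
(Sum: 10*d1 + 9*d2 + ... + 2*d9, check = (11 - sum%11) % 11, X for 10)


Weighted sum: 218
218 mod 11 = 9

Check digit: 2


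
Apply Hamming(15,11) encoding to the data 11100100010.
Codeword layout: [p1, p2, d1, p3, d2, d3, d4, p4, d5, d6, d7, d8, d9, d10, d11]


Parity bits: p1=0, p2=0, p3=1, p4=0

001111000100010


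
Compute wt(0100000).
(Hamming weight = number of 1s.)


Counting 1s in 0100000

1


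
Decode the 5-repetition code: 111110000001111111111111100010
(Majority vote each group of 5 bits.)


Groups: 11111, 00000, 01111, 11111, 11111, 00010
Majority votes: 101110

101110


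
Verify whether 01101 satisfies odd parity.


Number of 1s: 3

Yes, parity is correct (3 ones)


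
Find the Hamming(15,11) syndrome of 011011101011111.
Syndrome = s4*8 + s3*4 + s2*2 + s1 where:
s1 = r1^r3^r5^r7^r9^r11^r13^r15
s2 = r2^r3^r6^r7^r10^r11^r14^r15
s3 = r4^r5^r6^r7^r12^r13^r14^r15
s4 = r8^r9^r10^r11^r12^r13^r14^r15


s1=1, s2=1, s3=1, s4=0

Syndrome = 7 (error at position 7)


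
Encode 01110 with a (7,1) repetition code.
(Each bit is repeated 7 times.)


Each bit -> 7 copies

00000001111111111111111111110000000


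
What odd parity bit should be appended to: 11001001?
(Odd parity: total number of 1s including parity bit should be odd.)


Number of 1s in data: 4
Parity bit: 1

1


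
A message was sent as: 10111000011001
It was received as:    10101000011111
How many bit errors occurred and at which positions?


XOR: 00010000000110

3 error(s) at position(s): 3, 11, 12


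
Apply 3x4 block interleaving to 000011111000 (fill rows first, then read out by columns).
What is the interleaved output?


Matrix:
  0000
  1111
  1000
Read columns: 011010010010

011010010010


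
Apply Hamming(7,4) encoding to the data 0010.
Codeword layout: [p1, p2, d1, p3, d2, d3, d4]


Parity bits: p1=0, p2=1, p3=1

0101010


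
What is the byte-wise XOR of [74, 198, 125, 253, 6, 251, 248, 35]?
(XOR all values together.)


XOR chain: 74 ^ 198 ^ 125 ^ 253 ^ 6 ^ 251 ^ 248 ^ 35 = 42

42


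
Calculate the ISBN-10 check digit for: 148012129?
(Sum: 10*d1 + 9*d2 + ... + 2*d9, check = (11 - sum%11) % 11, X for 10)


Weighted sum: 154
154 mod 11 = 0

Check digit: 0


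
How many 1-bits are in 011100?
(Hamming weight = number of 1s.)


Counting 1s in 011100

3


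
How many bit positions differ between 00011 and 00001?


XOR: 00010
Count of 1s: 1

1


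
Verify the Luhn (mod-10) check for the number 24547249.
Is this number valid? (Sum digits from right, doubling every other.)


Luhn sum = 37
37 mod 10 = 7

Invalid (Luhn sum mod 10 = 7)


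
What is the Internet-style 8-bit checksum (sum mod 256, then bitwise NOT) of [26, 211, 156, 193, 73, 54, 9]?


Sum = 722 mod 256 = 210
Complement = 45

45


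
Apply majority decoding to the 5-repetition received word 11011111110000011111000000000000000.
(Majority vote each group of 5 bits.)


Groups: 11011, 11111, 00000, 11111, 00000, 00000, 00000
Majority votes: 1101000

1101000


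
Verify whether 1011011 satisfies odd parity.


Number of 1s: 5

Yes, parity is correct (5 ones)


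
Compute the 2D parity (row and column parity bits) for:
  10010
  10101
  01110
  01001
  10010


Row parities: 01100
Column parities: 10010

Row P: 01100, Col P: 10010, Corner: 0


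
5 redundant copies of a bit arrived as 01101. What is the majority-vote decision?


Ones: 3 out of 5
Threshold: 3

1 (3/5 voted 1)


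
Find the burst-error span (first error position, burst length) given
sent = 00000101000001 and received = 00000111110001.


XOR: 00000010110000

Burst at position 6, length 4


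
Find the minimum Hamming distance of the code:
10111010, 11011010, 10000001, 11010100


Comparing all pairs, minimum distance: 2
Can detect 1 errors, correct 0 errors

2


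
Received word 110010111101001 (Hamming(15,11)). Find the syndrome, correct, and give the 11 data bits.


Syndrome = 9: error at position 9

Data: 01010101001 (corrected bit 9)


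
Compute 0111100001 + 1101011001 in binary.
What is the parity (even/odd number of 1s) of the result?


0111100001 = 481
1101011001 = 857
Sum = 1338 = 10100111010
1s count = 6

even parity (6 ones in 10100111010)


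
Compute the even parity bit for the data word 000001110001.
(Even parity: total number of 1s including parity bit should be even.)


Number of 1s in data: 4
Parity bit: 0

0


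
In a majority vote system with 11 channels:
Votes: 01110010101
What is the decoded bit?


Ones: 6 out of 11
Threshold: 6

1 (6/11 voted 1)


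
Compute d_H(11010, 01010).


XOR: 10000
Count of 1s: 1

1


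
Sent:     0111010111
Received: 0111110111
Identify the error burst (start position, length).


XOR: 0000100000

Burst at position 4, length 1


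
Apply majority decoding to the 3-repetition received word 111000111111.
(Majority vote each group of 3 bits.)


Groups: 111, 000, 111, 111
Majority votes: 1011

1011


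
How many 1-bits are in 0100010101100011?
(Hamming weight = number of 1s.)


Counting 1s in 0100010101100011

7


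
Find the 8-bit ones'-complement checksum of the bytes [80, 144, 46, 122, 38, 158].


Sum = 588 mod 256 = 76
Complement = 179

179


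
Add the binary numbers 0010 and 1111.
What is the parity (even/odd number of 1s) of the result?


0010 = 2
1111 = 15
Sum = 17 = 10001
1s count = 2

even parity (2 ones in 10001)


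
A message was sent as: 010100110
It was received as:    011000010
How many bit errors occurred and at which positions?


XOR: 001100100

3 error(s) at position(s): 2, 3, 6


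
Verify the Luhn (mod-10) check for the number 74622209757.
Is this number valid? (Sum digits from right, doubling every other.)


Luhn sum = 55
55 mod 10 = 5

Invalid (Luhn sum mod 10 = 5)


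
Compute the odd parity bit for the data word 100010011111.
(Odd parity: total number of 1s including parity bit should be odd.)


Number of 1s in data: 7
Parity bit: 0

0


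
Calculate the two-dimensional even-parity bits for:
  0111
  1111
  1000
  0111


Row parities: 1011
Column parities: 0111

Row P: 1011, Col P: 0111, Corner: 1
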